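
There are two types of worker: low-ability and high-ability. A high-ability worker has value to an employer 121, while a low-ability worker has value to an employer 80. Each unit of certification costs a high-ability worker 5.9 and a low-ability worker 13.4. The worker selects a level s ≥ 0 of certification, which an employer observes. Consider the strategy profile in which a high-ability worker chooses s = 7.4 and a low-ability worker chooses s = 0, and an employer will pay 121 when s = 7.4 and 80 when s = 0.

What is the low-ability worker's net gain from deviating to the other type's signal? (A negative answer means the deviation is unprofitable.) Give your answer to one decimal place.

Playing s = 0 the low-ability worker receives 80.
Deviating to s = 7.4 brings payment 121 at cost 13.4 × 7.4 = 99.16, netting 21.84.
Gain from deviating: 21.84 − 80 = -58.16, i.e. -58.2 to one decimal place.
The gain is negative, so the low-ability type's incentive-compatibility constraint is satisfied.

-58.2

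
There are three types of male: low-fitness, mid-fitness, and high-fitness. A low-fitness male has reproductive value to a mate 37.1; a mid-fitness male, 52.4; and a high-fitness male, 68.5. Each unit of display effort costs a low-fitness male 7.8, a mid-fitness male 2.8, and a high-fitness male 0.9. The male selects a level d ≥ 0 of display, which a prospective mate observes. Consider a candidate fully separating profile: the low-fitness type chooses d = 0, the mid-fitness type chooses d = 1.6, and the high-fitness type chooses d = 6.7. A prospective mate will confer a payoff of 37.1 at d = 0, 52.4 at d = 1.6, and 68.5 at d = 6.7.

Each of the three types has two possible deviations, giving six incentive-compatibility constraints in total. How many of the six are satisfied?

High-fitness (own payoff 68.5 − 0.9×6.7 = 62.47): to d=0 gives 37.1 → no gain ✓; to d=1.6 gives 52.4 − 0.9×1.6 = 50.96 → no gain ✓.
Low-fitness (own payoff 37.1): to d=1.6 gives 52.4 − 7.8×1.6 = 39.92 → profitable ✗; to d=6.7 gives 68.5 − 7.8×6.7 = 16.24 → no gain ✓.
Mid-fitness (own payoff 52.4 − 2.8×1.6 = 47.92): to d=0 gives 37.1 → no gain ✓; to d=6.7 gives 68.5 − 2.8×6.7 = 49.74 → profitable ✗.
4 of the 6 constraints hold; not an equilibrium.

4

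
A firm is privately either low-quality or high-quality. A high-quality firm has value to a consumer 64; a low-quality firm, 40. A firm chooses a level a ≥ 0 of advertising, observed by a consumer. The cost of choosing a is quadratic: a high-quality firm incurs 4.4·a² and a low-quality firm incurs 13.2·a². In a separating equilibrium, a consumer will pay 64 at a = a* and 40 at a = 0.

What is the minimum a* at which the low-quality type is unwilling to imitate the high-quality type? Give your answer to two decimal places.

1.35

The low-quality type at a = 0 receives 40; imitating at a* yields 64 − 13.2·a*².
Indifference: 40 = 64 − 13.2·a*², so a*² = (64 − 40) / 13.2 ≈ 1.8182.
a* = √1.8182 ≈ 1.35.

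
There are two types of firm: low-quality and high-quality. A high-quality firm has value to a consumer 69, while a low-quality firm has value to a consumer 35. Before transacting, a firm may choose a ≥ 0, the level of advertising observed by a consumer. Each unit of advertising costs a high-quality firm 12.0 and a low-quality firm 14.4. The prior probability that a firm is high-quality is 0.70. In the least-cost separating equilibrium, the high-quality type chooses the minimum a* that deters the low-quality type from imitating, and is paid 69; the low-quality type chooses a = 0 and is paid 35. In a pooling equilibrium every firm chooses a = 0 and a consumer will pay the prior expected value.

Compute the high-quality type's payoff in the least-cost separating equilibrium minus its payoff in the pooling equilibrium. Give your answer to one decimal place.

-18.1

Least-cost separating signal: a* solves 35 = 69 − 14.4·a*, so a* = (69 − 35)/14.4 ≈ 2.3611.
High-quality type's separating payoff: 69 − 12.0 × a* = 69 − 12.0 × (69 − 35)/14.4 = 69 − 408/14.4 ≈ 40.667.
Pooling payoff: 0.70 × 69 + 0.30 × 35 = 58.8.
Difference: 40.667 − 58.8 = -18.133, i.e. -18.1 to one decimal place.
The high-quality type would prefer the pooling outcome.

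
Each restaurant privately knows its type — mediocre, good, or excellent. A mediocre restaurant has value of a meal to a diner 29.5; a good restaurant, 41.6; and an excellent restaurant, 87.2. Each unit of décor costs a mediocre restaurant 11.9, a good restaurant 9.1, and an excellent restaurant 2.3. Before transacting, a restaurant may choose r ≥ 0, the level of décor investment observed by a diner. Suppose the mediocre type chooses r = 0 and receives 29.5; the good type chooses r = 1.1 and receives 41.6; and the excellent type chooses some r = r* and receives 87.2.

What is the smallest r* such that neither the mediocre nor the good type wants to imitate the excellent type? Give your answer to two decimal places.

Good type (on-path payoff 41.6 − 9.1×1.1 = 31.59) won't mimic when 31.59 ≥ 87.2 − 9.1·r*, i.e. r* ≥ 6.11.
Mediocre type (on-path payoff 29.5) won't mimic when 29.5 ≥ 87.2 − 11.9·r*, i.e. r* ≥ 4.85.
Both must hold, so r* = max(4.85, 6.11) = 6.11. The good type's constraint binds.

6.11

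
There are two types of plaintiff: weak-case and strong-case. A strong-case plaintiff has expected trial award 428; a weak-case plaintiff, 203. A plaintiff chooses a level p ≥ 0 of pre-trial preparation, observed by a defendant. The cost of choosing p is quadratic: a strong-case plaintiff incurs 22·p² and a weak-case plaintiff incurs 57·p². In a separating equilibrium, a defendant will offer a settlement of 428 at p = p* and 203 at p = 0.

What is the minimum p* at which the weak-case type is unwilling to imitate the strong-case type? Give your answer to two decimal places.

The weak-case type at p = 0 receives 203; imitating at p* yields 428 − 57·p*².
Indifference: 203 = 428 − 57·p*², so p*² = (428 − 203) / 57 ≈ 3.9474.
p* = √3.9474 ≈ 1.99.

1.99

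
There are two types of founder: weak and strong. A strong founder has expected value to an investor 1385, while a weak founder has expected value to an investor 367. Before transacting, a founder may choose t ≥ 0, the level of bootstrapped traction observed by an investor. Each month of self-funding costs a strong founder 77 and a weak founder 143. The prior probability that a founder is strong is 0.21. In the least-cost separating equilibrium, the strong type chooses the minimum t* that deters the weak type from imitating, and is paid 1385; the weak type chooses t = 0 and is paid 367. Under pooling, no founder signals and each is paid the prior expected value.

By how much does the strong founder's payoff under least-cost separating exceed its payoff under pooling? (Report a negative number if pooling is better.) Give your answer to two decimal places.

Least-cost separating signal: t* solves 367 = 1385 − 143·t*, so t* = (1385 − 367)/143 ≈ 7.1189.
Strong type's separating payoff: 1385 − 77 × t* = 1385 − 77 × (1385 − 367)/143 = 1385 − 78386/143 ≈ 836.8462.
Pooling payoff: 0.21 × 1385 + 0.79 × 367 = 580.78.
Difference: 836.8462 − 580.78 = 256.0662, i.e. 256.07 to two decimal places.
The strong type prefers to separate.

256.07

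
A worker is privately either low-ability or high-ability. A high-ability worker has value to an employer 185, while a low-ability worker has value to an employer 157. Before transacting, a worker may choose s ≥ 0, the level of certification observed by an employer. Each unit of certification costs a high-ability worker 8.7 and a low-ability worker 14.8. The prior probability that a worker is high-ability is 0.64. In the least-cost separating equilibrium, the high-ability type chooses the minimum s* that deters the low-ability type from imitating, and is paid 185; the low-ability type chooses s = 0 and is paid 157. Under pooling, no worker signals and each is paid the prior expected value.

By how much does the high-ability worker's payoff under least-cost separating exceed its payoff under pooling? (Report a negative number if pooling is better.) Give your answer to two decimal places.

Least-cost separating signal: s* solves 157 = 185 − 14.8·s*, so s* = (185 − 157)/14.8 ≈ 1.8919.
High-ability type's separating payoff: 185 − 8.7 × s* = 185 − 8.7 × (185 − 157)/14.8 = 185 − 243.6/14.8 ≈ 168.5405.
Pooling payoff: 0.64 × 185 + 0.36 × 157 = 174.92.
Difference: 168.5405 − 174.92 = -6.3795, i.e. -6.38 to two decimal places.
The high-ability type would prefer the pooling outcome.

-6.38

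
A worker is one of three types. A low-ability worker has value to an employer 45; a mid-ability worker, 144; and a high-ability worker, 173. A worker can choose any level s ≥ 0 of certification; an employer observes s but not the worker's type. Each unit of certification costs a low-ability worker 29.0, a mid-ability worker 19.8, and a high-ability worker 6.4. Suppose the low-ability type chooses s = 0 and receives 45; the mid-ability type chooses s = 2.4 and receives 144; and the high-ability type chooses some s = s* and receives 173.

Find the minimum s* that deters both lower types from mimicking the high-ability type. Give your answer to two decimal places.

4.41

Mid-ability type (on-path payoff 144 − 19.8×2.4 = 96.48) won't mimic when 96.48 ≥ 173 − 19.8·s*, i.e. s* ≥ 3.86.
Low-ability type (on-path payoff 45) won't mimic when 45 ≥ 173 − 29.0·s*, i.e. s* ≥ 4.41.
Both must hold, so s* = max(4.41, 3.86) = 4.41. The low-ability type's constraint binds.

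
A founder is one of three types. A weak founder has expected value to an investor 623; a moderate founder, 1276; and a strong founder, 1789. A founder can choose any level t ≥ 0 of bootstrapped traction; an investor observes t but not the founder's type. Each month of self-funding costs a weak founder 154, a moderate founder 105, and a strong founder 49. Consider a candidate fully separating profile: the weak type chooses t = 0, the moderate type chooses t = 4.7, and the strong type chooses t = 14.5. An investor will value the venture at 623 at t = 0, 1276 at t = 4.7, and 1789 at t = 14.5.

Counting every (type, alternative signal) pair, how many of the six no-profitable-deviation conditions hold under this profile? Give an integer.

6

Moderate (own payoff 1276 − 105×4.7 = 782.5): to t=0 gives 623 → no gain ✓; to t=14.5 gives 1789 − 105×14.5 = 266.5 → no gain ✓.
Weak (own payoff 623): to t=4.7 gives 1276 − 154×4.7 = 552.2 → no gain ✓; to t=14.5 gives 1789 − 154×14.5 = -444 → no gain ✓.
Strong (own payoff 1789 − 49×14.5 = 1078.5): to t=0 gives 623 → no gain ✓; to t=4.7 gives 1276 − 49×4.7 = 1045.7 → no gain ✓.
6 of the 6 constraints hold; this profile is a separating equilibrium.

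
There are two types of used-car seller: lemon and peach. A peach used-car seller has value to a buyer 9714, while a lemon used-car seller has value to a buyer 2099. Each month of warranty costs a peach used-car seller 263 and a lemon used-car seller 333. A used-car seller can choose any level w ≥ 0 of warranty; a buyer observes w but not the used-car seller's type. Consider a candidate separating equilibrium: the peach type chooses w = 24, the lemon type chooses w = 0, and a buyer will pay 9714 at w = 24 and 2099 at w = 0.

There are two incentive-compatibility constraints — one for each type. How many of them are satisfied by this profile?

Peach type: signal → 9714 − 263 × 24 = 3402; deviate to 0 → 2099. IC holds (3402 ≥ 2099).
Lemon type: stay at 0 → 2099; mimic → 9714 − 333 × 24 = 1722. IC holds (2099 ≥ 1722).
2 of 2 constraints hold, so this is a separating equilibrium.

2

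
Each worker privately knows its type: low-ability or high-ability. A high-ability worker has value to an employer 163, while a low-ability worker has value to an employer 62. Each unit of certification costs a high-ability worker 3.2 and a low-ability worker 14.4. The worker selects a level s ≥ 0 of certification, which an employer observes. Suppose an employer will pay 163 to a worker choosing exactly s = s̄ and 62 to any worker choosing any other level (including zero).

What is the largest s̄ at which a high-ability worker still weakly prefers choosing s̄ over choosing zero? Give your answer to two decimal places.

Choosing s̄ yields the high-ability type 163 − 3.2·s̄; choosing zero yields 62.
The high-ability type is indifferent at 163 − 3.2·s̄ = 62, i.e. s̄ = (163 − 62) / 3.2 ≈ 31.56.
For any s̄ above 31.56 the high-ability type would rather pool at zero, so separation collapses.

31.56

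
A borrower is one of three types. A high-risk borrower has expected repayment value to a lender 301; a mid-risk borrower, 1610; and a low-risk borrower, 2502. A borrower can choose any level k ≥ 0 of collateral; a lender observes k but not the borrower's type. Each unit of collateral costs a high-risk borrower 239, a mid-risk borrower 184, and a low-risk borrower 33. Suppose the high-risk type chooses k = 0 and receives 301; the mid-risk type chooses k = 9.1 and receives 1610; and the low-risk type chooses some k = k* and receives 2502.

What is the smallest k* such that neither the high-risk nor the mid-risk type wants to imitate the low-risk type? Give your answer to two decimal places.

13.95

Mid-risk type (on-path payoff 1610 − 184×9.1 = -64.4) won't mimic when -64.4 ≥ 2502 − 184·k*, i.e. k* ≥ 13.95.
High-risk type (on-path payoff 301) won't mimic when 301 ≥ 2502 − 239·k*, i.e. k* ≥ 9.21.
Both must hold, so k* = max(9.21, 13.95) = 13.95. The mid-risk type's constraint binds.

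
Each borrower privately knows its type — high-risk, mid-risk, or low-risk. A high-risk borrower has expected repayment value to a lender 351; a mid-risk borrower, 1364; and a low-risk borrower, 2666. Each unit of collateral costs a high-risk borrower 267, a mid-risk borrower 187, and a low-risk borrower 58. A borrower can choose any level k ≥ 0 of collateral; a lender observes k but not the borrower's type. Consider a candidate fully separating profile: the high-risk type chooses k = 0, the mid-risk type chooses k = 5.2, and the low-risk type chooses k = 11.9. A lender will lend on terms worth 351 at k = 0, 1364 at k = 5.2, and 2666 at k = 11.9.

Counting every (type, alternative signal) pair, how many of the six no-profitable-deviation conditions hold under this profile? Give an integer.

5

High-risk (own payoff 351): to k=5.2 gives 1364 − 267×5.2 = -24.4 → no gain ✓; to k=11.9 gives 2666 − 267×11.9 = -511.3 → no gain ✓.
Mid-risk (own payoff 1364 − 187×5.2 = 391.6): to k=0 gives 351 → no gain ✓; to k=11.9 gives 2666 − 187×11.9 = 440.7 → profitable ✗.
Low-risk (own payoff 2666 − 58×11.9 = 1975.8): to k=0 gives 351 → no gain ✓; to k=5.2 gives 1364 − 58×5.2 = 1062.4 → no gain ✓.
5 of the 6 constraints hold; not an equilibrium.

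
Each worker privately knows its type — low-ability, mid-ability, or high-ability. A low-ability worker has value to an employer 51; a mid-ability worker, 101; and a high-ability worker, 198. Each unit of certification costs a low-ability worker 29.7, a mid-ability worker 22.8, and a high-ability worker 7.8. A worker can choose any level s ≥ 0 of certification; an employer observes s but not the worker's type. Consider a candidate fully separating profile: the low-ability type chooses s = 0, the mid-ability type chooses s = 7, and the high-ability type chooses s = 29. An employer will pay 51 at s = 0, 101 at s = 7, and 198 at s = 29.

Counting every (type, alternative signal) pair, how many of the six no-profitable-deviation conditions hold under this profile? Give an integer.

High-ability (own payoff 198 − 7.8×29 = -28.2): to s=0 gives 51 → profitable ✗; to s=7 gives 101 − 7.8×7 = 46.4 → profitable ✗.
Low-ability (own payoff 51): to s=7 gives 101 − 29.7×7 = -106.9 → no gain ✓; to s=29 gives 198 − 29.7×29 = -663.3 → no gain ✓.
Mid-ability (own payoff 101 − 22.8×7 = -58.6): to s=0 gives 51 → profitable ✗; to s=29 gives 198 − 22.8×29 = -463.2 → no gain ✓.
3 of the 6 constraints hold; not an equilibrium.

3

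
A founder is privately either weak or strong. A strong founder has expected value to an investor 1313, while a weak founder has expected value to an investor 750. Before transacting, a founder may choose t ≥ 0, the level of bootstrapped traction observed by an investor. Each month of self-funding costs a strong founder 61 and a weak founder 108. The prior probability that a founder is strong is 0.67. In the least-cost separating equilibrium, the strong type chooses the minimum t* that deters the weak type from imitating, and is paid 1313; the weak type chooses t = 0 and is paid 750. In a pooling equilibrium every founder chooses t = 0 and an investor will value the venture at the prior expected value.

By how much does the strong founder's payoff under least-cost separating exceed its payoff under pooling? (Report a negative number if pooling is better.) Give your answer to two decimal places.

-132.20

Least-cost separating signal: t* solves 750 = 1313 − 108·t*, so t* = (1313 − 750)/108 ≈ 5.2130.
Strong type's separating payoff: 1313 − 61 × t* = 1313 − 61 × (1313 − 750)/108 = 1313 − 34343/108 ≈ 995.0093.
Pooling payoff: 0.67 × 1313 + 0.33 × 750 = 1127.21.
Difference: 995.0093 − 1127.21 = -132.2007, i.e. -132.20 to two decimal places.
The strong type would prefer the pooling outcome.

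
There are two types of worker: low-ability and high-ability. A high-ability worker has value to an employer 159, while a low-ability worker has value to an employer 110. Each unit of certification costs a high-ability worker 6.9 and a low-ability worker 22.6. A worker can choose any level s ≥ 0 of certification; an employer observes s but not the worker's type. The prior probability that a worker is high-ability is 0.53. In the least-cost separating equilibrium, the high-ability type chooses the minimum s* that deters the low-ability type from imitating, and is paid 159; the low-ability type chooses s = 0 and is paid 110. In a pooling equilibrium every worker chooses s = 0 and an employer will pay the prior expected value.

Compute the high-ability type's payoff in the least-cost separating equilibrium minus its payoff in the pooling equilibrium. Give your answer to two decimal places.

Least-cost separating signal: s* solves 110 = 159 − 22.6·s*, so s* = (159 − 110)/22.6 ≈ 2.1681.
High-ability type's separating payoff: 159 − 6.9 × s* = 159 − 6.9 × (159 − 110)/22.6 = 159 − 338.1/22.6 ≈ 144.0398.
Pooling payoff: 0.53 × 159 + 0.47 × 110 = 135.97.
Difference: 144.0398 − 135.97 = 8.0698, i.e. 8.07 to two decimal places.
The high-ability type prefers to separate.

8.07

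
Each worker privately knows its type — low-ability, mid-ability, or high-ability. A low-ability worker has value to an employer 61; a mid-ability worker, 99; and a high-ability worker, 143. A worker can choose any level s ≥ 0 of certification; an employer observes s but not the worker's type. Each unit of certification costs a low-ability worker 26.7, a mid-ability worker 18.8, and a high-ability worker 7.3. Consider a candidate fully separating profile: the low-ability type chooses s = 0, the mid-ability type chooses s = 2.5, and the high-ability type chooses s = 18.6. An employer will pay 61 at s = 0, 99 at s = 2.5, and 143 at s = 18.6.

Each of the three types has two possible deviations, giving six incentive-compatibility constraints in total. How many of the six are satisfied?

3

Low-ability (own payoff 61): to s=2.5 gives 99 − 26.7×2.5 = 32.25 → no gain ✓; to s=18.6 gives 143 − 26.7×18.6 = -353.62 → no gain ✓.
High-ability (own payoff 143 − 7.3×18.6 = 7.22): to s=0 gives 61 → profitable ✗; to s=2.5 gives 99 − 7.3×2.5 = 80.75 → profitable ✗.
Mid-ability (own payoff 99 − 18.8×2.5 = 52): to s=0 gives 61 → profitable ✗; to s=18.6 gives 143 − 18.8×18.6 = -206.68 → no gain ✓.
3 of the 6 constraints hold; not an equilibrium.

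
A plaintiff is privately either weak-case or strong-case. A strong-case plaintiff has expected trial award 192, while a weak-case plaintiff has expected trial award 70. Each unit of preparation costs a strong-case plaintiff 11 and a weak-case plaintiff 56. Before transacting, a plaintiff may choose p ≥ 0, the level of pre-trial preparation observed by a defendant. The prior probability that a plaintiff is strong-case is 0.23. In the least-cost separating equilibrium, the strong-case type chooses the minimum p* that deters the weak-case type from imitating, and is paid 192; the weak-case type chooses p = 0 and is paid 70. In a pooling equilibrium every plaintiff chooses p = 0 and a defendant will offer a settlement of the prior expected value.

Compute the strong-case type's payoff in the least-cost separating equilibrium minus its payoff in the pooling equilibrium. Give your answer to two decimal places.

69.98

Least-cost separating signal: p* solves 70 = 192 − 56·p*, so p* = (192 − 70)/56 ≈ 2.1786.
Strong-case type's separating payoff: 192 − 11 × p* = 192 − 11 × (192 − 70)/56 = 192 − 1342/56 ≈ 168.0357.
Pooling payoff: 0.23 × 192 + 0.77 × 70 = 98.06.
Difference: 168.0357 − 98.06 = 69.9757, i.e. 69.98 to two decimal places.
The strong-case type prefers to separate.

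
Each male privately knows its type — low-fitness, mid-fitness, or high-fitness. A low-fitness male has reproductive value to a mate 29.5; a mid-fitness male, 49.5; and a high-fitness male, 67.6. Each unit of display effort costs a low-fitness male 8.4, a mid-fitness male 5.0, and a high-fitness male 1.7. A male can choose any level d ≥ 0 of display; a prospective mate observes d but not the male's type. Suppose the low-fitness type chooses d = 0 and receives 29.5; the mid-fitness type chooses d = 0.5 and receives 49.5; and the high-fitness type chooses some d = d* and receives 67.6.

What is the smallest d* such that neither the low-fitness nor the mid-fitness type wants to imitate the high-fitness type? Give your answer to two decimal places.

4.54

Low-fitness type (on-path payoff 29.5) won't mimic when 29.5 ≥ 67.6 − 8.4·d*, i.e. d* ≥ 4.54.
Mid-fitness type (on-path payoff 49.5 − 5.0×0.5 = 47) won't mimic when 47 ≥ 67.6 − 5.0·d*, i.e. d* ≥ 4.12.
Both must hold, so d* = max(4.54, 4.12) = 4.54. The low-fitness type's constraint binds.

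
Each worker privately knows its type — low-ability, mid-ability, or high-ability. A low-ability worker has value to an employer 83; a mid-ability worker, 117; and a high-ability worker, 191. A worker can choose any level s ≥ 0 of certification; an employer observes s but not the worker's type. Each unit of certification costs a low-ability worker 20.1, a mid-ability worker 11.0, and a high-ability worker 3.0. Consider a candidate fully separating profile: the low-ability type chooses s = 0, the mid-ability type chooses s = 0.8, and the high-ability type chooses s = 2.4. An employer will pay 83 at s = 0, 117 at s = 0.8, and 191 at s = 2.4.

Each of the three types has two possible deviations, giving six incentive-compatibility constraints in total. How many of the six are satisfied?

Low-ability (own payoff 83): to s=0.8 gives 117 − 20.1×0.8 = 100.92 → profitable ✗; to s=2.4 gives 191 − 20.1×2.4 = 142.76 → profitable ✗.
High-ability (own payoff 191 − 3.0×2.4 = 183.8): to s=0 gives 83 → no gain ✓; to s=0.8 gives 117 − 3.0×0.8 = 114.6 → no gain ✓.
Mid-ability (own payoff 117 − 11.0×0.8 = 108.2): to s=0 gives 83 → no gain ✓; to s=2.4 gives 191 − 11.0×2.4 = 164.6 → profitable ✗.
3 of the 6 constraints hold; not an equilibrium.

3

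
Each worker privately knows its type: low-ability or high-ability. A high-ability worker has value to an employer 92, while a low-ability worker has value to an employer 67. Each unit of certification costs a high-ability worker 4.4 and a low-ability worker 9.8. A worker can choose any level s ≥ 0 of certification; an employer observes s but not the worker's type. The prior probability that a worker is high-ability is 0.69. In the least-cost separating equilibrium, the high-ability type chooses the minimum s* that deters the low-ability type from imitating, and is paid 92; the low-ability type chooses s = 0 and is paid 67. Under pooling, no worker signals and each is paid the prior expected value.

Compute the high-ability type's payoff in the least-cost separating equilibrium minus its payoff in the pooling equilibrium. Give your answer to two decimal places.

-3.47

Least-cost separating signal: s* solves 67 = 92 − 9.8·s*, so s* = (92 − 67)/9.8 ≈ 2.5510.
High-ability type's separating payoff: 92 − 4.4 × s* = 92 − 4.4 × (92 − 67)/9.8 = 92 − 110/9.8 ≈ 80.7755.
Pooling payoff: 0.69 × 92 + 0.31 × 67 = 84.25.
Difference: 80.7755 − 84.25 = -3.4745, i.e. -3.47 to two decimal places.
The high-ability type would prefer the pooling outcome.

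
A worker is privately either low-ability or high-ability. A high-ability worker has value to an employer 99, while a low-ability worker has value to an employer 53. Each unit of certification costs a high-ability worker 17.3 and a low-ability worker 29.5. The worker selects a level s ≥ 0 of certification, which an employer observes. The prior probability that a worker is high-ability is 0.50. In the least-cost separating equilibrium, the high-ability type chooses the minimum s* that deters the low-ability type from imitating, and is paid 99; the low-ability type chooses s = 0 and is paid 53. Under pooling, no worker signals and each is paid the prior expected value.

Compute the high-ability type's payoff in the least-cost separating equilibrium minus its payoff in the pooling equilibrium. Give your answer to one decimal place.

Least-cost separating signal: s* solves 53 = 99 − 29.5·s*, so s* = (99 − 53)/29.5 ≈ 1.5593.
High-ability type's separating payoff: 99 − 17.3 × s* = 99 − 17.3 × (99 − 53)/29.5 = 99 − 795.8/29.5 ≈ 72.024.
Pooling payoff: 0.50 × 99 + 0.50 × 53 = 76.
Difference: 72.024 − 76 = -3.976, i.e. -4.0 to one decimal place.
The high-ability type would prefer the pooling outcome.

-4.0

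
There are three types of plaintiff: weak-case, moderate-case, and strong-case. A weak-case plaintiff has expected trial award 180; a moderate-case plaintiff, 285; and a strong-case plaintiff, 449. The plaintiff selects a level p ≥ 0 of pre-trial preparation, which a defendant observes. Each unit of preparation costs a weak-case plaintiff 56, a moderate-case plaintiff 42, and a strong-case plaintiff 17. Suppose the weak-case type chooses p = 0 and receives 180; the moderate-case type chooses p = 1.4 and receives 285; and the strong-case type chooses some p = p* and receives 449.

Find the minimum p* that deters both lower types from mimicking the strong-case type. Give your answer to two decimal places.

5.30

Weak-case type (on-path payoff 180) won't mimic when 180 ≥ 449 − 56·p*, i.e. p* ≥ 4.80.
Moderate-case type (on-path payoff 285 − 42×1.4 = 226.2) won't mimic when 226.2 ≥ 449 − 42·p*, i.e. p* ≥ 5.30.
Both must hold, so p* = max(4.80, 5.30) = 5.30. The moderate-case type's constraint binds.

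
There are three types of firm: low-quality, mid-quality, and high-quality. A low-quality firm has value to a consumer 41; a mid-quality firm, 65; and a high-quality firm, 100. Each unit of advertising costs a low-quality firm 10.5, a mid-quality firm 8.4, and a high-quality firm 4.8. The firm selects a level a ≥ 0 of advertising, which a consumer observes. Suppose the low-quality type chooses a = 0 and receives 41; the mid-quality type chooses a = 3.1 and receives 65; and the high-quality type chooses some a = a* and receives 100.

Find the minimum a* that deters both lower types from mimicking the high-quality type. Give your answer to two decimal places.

7.27

Mid-quality type (on-path payoff 65 − 8.4×3.1 = 38.96) won't mimic when 38.96 ≥ 100 − 8.4·a*, i.e. a* ≥ 7.27.
Low-quality type (on-path payoff 41) won't mimic when 41 ≥ 100 − 10.5·a*, i.e. a* ≥ 5.62.
Both must hold, so a* = max(5.62, 7.27) = 7.27. The mid-quality type's constraint binds.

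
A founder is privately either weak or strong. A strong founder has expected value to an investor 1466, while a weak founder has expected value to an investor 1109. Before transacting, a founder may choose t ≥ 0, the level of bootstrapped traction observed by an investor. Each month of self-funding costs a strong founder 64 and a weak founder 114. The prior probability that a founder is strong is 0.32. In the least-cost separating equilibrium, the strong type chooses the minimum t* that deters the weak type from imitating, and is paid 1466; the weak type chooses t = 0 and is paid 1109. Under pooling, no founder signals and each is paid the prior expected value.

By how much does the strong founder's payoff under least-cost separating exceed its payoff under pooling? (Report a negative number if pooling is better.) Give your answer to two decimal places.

42.34

Least-cost separating signal: t* solves 1109 = 1466 − 114·t*, so t* = (1466 − 1109)/114 ≈ 3.1316.
Strong type's separating payoff: 1466 − 64 × t* = 1466 − 64 × (1466 − 1109)/114 = 1466 − 22848/114 ≈ 1265.5789.
Pooling payoff: 0.32 × 1466 + 0.68 × 1109 = 1223.24.
Difference: 1265.5789 − 1223.24 = 42.3389, i.e. 42.34 to two decimal places.
The strong type prefers to separate.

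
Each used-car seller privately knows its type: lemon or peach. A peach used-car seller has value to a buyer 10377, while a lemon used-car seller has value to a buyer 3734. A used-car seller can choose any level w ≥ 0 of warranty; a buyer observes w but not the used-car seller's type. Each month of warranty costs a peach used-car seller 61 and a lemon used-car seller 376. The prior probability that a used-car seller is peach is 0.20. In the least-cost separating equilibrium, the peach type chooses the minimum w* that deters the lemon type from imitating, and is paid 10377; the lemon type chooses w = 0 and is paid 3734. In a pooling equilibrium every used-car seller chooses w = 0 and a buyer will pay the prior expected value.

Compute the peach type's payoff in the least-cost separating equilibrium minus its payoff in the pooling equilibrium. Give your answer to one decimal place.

4236.7

Least-cost separating signal: w* solves 3734 = 10377 − 376·w*, so w* = (10377 − 3734)/376 ≈ 17.6676.
Peach type's separating payoff: 10377 − 61 × w* = 10377 − 61 × (10377 − 3734)/376 = 10377 − 405223/376 ≈ 9299.279.
Pooling payoff: 0.20 × 10377 + 0.80 × 3734 = 5062.6.
Difference: 9299.279 − 5062.6 = 4236.679, i.e. 4236.7 to one decimal place.
The peach type prefers to separate.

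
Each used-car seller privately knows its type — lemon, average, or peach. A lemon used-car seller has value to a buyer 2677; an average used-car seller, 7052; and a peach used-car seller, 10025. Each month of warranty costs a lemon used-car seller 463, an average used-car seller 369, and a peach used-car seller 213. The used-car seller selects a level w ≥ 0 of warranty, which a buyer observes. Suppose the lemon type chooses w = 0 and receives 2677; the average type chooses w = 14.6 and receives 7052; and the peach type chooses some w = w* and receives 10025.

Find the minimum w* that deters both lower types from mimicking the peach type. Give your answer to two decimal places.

Average type (on-path payoff 7052 − 369×14.6 = 1664.6) won't mimic when 1664.6 ≥ 10025 − 369·w*, i.e. w* ≥ 22.66.
Lemon type (on-path payoff 2677) won't mimic when 2677 ≥ 10025 − 463·w*, i.e. w* ≥ 15.87.
Both must hold, so w* = max(15.87, 22.66) = 22.66. The average type's constraint binds.

22.66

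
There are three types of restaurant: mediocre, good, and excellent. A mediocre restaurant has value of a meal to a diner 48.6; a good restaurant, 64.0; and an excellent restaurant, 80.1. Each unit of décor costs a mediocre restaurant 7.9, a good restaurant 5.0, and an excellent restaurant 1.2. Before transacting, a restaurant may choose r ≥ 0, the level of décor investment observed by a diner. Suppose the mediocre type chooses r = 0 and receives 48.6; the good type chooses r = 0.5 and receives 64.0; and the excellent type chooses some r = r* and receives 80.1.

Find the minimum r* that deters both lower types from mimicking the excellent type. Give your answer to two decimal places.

Mediocre type (on-path payoff 48.6) won't mimic when 48.6 ≥ 80.1 − 7.9·r*, i.e. r* ≥ 3.99.
Good type (on-path payoff 64.0 − 5.0×0.5 = 61.5) won't mimic when 61.5 ≥ 80.1 − 5.0·r*, i.e. r* ≥ 3.72.
Both must hold, so r* = max(3.99, 3.72) = 3.99. The mediocre type's constraint binds.

3.99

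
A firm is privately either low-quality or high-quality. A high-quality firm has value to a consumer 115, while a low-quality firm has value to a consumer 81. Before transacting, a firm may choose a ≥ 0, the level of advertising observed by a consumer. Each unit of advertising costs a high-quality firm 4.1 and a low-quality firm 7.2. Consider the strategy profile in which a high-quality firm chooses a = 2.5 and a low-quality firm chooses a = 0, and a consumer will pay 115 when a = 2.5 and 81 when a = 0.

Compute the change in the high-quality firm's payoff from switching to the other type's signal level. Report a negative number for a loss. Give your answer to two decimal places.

Playing a = 2.5 the high-quality firm receives 115 − 4.1 × 2.5 = 104.75.
Deviating to a = 0 yields 81 instead.
Gain from deviating: 81 − 104.75 = -23.75.
The gain is negative, so the high-quality type's incentive-compatibility constraint is satisfied.

-23.75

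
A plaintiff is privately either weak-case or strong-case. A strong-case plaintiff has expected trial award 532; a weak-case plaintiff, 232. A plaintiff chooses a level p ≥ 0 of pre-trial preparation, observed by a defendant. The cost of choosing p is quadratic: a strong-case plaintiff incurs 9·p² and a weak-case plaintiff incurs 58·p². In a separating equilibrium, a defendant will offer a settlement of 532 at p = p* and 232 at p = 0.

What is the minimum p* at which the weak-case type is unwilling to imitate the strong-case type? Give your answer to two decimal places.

The weak-case type at p = 0 receives 232; imitating at p* yields 532 − 58·p*².
Indifference: 232 = 532 − 58·p*², so p*² = (532 − 232) / 58 ≈ 5.1724.
p* = √5.1724 ≈ 2.27.

2.27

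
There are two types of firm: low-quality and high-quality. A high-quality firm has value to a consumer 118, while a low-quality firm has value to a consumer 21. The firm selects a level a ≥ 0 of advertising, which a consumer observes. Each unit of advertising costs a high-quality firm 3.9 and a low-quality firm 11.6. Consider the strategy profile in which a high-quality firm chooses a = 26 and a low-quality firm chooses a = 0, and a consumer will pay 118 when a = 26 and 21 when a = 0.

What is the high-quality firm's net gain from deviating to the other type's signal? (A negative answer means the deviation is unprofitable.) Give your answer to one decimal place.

Playing a = 26 the high-quality firm receives 118 − 3.9 × 26 = 16.6.
Deviating to a = 0 yields 21 instead.
Gain from deviating: 21 − 16.6 = 4.4.
The gain is positive, so the high-quality type's incentive-compatibility constraint is violated — this profile is not a separating equilibrium.

4.4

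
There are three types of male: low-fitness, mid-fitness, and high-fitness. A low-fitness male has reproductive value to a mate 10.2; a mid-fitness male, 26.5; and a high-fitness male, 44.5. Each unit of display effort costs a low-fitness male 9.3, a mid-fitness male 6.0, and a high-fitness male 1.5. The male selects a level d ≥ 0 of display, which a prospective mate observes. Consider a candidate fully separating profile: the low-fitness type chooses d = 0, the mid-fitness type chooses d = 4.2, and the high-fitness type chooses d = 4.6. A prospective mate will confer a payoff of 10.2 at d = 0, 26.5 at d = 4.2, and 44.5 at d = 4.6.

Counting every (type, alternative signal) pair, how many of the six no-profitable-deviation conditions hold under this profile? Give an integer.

Mid-fitness (own payoff 26.5 − 6.0×4.2 = 1.3): to d=0 gives 10.2 → profitable ✗; to d=4.6 gives 44.5 − 6.0×4.6 = 16.9 → profitable ✗.
High-fitness (own payoff 44.5 − 1.5×4.6 = 37.6): to d=0 gives 10.2 → no gain ✓; to d=4.2 gives 26.5 − 1.5×4.2 = 20.2 → no gain ✓.
Low-fitness (own payoff 10.2): to d=4.2 gives 26.5 − 9.3×4.2 = -12.56 → no gain ✓; to d=4.6 gives 44.5 − 9.3×4.6 = 1.72 → no gain ✓.
4 of the 6 constraints hold; not an equilibrium.

4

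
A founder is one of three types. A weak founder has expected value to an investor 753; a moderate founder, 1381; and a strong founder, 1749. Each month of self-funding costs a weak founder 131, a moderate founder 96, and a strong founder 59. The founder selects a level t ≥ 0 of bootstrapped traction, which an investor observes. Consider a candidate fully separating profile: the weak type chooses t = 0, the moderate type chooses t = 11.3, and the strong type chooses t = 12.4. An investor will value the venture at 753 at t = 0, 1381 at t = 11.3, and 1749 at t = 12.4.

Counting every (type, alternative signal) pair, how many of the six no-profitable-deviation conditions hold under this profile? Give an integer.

Strong (own payoff 1749 − 59×12.4 = 1017.4): to t=0 gives 753 → no gain ✓; to t=11.3 gives 1381 − 59×11.3 = 714.3 → no gain ✓.
Weak (own payoff 753): to t=11.3 gives 1381 − 131×11.3 = -99.3 → no gain ✓; to t=12.4 gives 1749 − 131×12.4 = 124.6 → no gain ✓.
Moderate (own payoff 1381 − 96×11.3 = 296.2): to t=0 gives 753 → profitable ✗; to t=12.4 gives 1749 − 96×12.4 = 558.6 → profitable ✗.
4 of the 6 constraints hold; not an equilibrium.

4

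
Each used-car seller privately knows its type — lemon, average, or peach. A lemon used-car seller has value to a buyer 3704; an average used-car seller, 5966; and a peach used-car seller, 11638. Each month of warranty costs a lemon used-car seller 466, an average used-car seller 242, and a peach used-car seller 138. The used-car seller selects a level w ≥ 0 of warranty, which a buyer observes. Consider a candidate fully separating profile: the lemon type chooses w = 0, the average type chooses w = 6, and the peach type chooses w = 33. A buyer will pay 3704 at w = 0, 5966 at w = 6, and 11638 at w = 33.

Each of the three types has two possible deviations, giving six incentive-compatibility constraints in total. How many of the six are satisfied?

6

Lemon (own payoff 3704): to w=6 gives 5966 − 466×6 = 3170 → no gain ✓; to w=33 gives 11638 − 466×33 = -3740 → no gain ✓.
Peach (own payoff 11638 − 138×33 = 7084): to w=0 gives 3704 → no gain ✓; to w=6 gives 5966 − 138×6 = 5138 → no gain ✓.
Average (own payoff 5966 − 242×6 = 4514): to w=0 gives 3704 → no gain ✓; to w=33 gives 11638 − 242×33 = 3652 → no gain ✓.
6 of the 6 constraints hold; this profile is a separating equilibrium.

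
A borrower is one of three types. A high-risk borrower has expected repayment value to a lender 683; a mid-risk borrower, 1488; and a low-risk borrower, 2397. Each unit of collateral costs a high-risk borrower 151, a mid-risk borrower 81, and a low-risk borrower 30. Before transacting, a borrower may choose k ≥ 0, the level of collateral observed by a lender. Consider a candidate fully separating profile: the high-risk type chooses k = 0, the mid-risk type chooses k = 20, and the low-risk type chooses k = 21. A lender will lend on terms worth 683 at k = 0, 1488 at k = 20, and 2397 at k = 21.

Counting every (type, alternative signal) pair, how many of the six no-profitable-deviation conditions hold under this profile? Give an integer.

Low-risk (own payoff 2397 − 30×21 = 1767): to k=0 gives 683 → no gain ✓; to k=20 gives 1488 − 30×20 = 888 → no gain ✓.
Mid-risk (own payoff 1488 − 81×20 = -132): to k=0 gives 683 → profitable ✗; to k=21 gives 2397 − 81×21 = 696 → profitable ✗.
High-risk (own payoff 683): to k=20 gives 1488 − 151×20 = -1532 → no gain ✓; to k=21 gives 2397 − 151×21 = -774 → no gain ✓.
4 of the 6 constraints hold; not an equilibrium.

4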